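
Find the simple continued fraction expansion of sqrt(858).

Write x_i = (sqrt(858) + m_i)/d_i with (m_0, d_0) = (0, 1). a_0 = floor(sqrt(858)) = 29, since 29^2 = 841 <= 858 < 900 = 30^2.
Iterate m_{i+1} = d_i*a_i - m_i, d_{i+1} = (858 - m_{i+1}^2)/d_i, a_{i+1} = floor((a_0 + m_{i+1})/d_{i+1}):
  m_1 = 1*29 - 0 = 29, d_1 = (858 - 29^2)/1 = 17/1 = 17, a_1 = floor((29 + 29)/17) = 3.
  m_2 = 17*3 - 29 = 22, d_2 = (858 - 22^2)/17 = 374/17 = 22, a_2 = floor((29 + 22)/22) = 2.
  m_3 = 22*2 - 22 = 22, d_3 = (858 - 22^2)/22 = 374/22 = 17, a_3 = floor((29 + 22)/17) = 3.
  m_4 = 17*3 - 22 = 29, d_4 = (858 - 29^2)/17 = 17/17 = 1, a_4 = floor((29 + 29)/1) = 58.
  m_5 = 1*58 - 29 = 29, d_5 = (858 - 29^2)/1 = 17/1 = 17: (m_5, d_5) = (m_1, d_1) = (29, 17), so from here the quotients repeat a_1, ..., a_4; the period length is 4.
Hence the expansion of sqrt(858) is a_0 = 29 followed by the repeating block 3, 2, 3, 58 (period 4).

[29; (3, 2, 3, 58)]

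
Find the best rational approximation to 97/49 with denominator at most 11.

2/1

Expand x = 97/49 as a continued fraction with the Euclidean algorithm:
  97 = 1*49 + 48, so a_0 = 1.
  49 = 1*48 + 1, so a_1 = 1.
  48 = 48*1 + 0, so a_2 = 48.
so x = [1; 1, 48].
Convergents (p_i = a_i*p_{i-1} + p_{i-2}, q_i = a_i*q_{i-1} + q_{i-2} with p_{-2}=0, p_{-1}=1, q_{-2}=1, q_{-1}=0), until the denominator exceeds 11:
  i=0: a_0=1, p_0 = 1*1 + 0 = 1, q_0 = 1*0 + 1 = 1.
  i=1: a_1=1, p_1 = 1*1 + 1 = 2, q_1 = 1*1 + 0 = 1.
  i=2: a_2=48, p_2 = 48*2 + 1 = 97, q_2 = 48*1 + 1 = 49.
q_2 = 49 > 11, so the last convergent with denominator <= 11 is p_1/q_1 = 2/1.
The closest fraction with denominator <= 11 is either p_1/q_1 or the intermediate fraction (k*p_1 + p_0)/(k*q_1 + q_0) with the largest k >= 1 whose denominator stays <= 11; these approach x as k grows, and every other convergent or intermediate fraction in range is farther away.
Largest k: floor((11 - q_0)/q_1) = floor((11 - 1)/1) = 10.
That gives (10*2 + 1)/(10*1 + 1) = 21/11.
Compare the errors: |x - 2/1| = |97*1 - 2*49|/(49*1) = 1/49, and |x - 21/11| = |97*11 - 21*49|/(49*11) = 38/539.
Cross-multiplying, 1*539 = 539 < 1862 = 38*49, so 1/49 is smaller: the convergent 2/1 is closer to x than 21/11.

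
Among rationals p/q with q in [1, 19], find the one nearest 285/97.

47/16

Expand x = 285/97 as a continued fraction with the Euclidean algorithm:
  285 = 2*97 + 91, so a_0 = 2.
  97 = 1*91 + 6, so a_1 = 1.
  91 = 15*6 + 1, so a_2 = 15.
  6 = 6*1 + 0, so a_3 = 6.
so x = [2; 1, 15, 6].
Convergents (p_i = a_i*p_{i-1} + p_{i-2}, q_i = a_i*q_{i-1} + q_{i-2} with p_{-2}=0, p_{-1}=1, q_{-2}=1, q_{-1}=0), until the denominator exceeds 19:
  i=0: a_0=2, p_0 = 2*1 + 0 = 2, q_0 = 2*0 + 1 = 1.
  i=1: a_1=1, p_1 = 1*2 + 1 = 3, q_1 = 1*1 + 0 = 1.
  i=2: a_2=15, p_2 = 15*3 + 2 = 47, q_2 = 15*1 + 1 = 16.
  i=3: a_3=6, p_3 = 6*47 + 3 = 285, q_3 = 6*16 + 1 = 97.
q_3 = 97 > 19, so the last convergent with denominator <= 19 is p_2/q_2 = 47/16.
The closest fraction with denominator <= 19 is either p_2/q_2 or the intermediate fraction (k*p_2 + p_1)/(k*q_2 + q_1) with the largest k >= 1 whose denominator stays <= 19; these approach x as k grows, and every other convergent or intermediate fraction in range is farther away.
Largest k: floor((19 - q_1)/q_2) = floor((19 - 1)/16) = 1.
That gives (1*47 + 3)/(1*16 + 1) = 50/17.
Compare the errors: |x - 47/16| = |285*16 - 47*97|/(97*16) = 1/1552, and |x - 50/17| = |285*17 - 50*97|/(97*17) = 5/1649.
Cross-multiplying, 1*1649 = 1649 < 7760 = 5*1552, so 1/1552 is smaller: the convergent 47/16 is closer to x than 50/17.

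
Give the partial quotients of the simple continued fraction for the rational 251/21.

[11; 1, 20]

Run the Euclidean algorithm on 251 and 21; the successive quotients are the partial quotients a_0, a_1, ... (each step inverts the fractional part left over by the previous one):
  251 = 11*21 + 20, so a_0 = 11.
  21 = 1*20 + 1, so a_1 = 1.
  20 = 20*1 + 0, so a_2 = 20.
The remainder reaches 0 after 3 divisions, so the expansion has 3 partial quotients, read off in order.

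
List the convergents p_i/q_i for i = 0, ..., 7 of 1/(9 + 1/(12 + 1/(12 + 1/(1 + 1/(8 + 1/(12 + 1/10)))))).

Using the convergent recurrence p_i = a_i*p_{i-1} + p_{i-2}, q_i = a_i*q_{i-1} + q_{i-2} with p_{-2}=0, p_{-1}=1, q_{-2}=1, q_{-1}=0:
  i=0: a_0=0, p_0 = 0*1 + 0 = 0, q_0 = 0*0 + 1 = 1.
  i=1: a_1=9, p_1 = 9*0 + 1 = 1, q_1 = 9*1 + 0 = 9.
  i=2: a_2=12, p_2 = 12*1 + 0 = 12, q_2 = 12*9 + 1 = 109.
  i=3: a_3=12, p_3 = 12*12 + 1 = 145, q_3 = 12*109 + 9 = 1317.
  i=4: a_4=1, p_4 = 1*145 + 12 = 157, q_4 = 1*1317 + 109 = 1426.
  i=5: a_5=8, p_5 = 8*157 + 145 = 1401, q_5 = 8*1426 + 1317 = 12725.
  i=6: a_6=12, p_6 = 12*1401 + 157 = 16969, q_6 = 12*12725 + 1426 = 154126.
  i=7: a_7=10, p_7 = 10*16969 + 1401 = 171091, q_7 = 10*154126 + 12725 = 1553985.

0/1, 1/9, 12/109, 145/1317, 157/1426, 1401/12725, 16969/154126, 171091/1553985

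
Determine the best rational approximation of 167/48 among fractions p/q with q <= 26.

Expand x = 167/48 as a continued fraction with the Euclidean algorithm:
  167 = 3*48 + 23, so a_0 = 3.
  48 = 2*23 + 2, so a_1 = 2.
  23 = 11*2 + 1, so a_2 = 11.
  2 = 2*1 + 0, so a_3 = 2.
so x = [3; 2, 11, 2].
Convergents (p_i = a_i*p_{i-1} + p_{i-2}, q_i = a_i*q_{i-1} + q_{i-2} with p_{-2}=0, p_{-1}=1, q_{-2}=1, q_{-1}=0), until the denominator exceeds 26:
  i=0: a_0=3, p_0 = 3*1 + 0 = 3, q_0 = 3*0 + 1 = 1.
  i=1: a_1=2, p_1 = 2*3 + 1 = 7, q_1 = 2*1 + 0 = 2.
  i=2: a_2=11, p_2 = 11*7 + 3 = 80, q_2 = 11*2 + 1 = 23.
  i=3: a_3=2, p_3 = 2*80 + 7 = 167, q_3 = 2*23 + 2 = 48.
q_3 = 48 > 26, so the last convergent with denominator <= 26 is p_2/q_2 = 80/23.
The closest fraction with denominator <= 26 is either p_2/q_2 or the intermediate fraction (k*p_2 + p_1)/(k*q_2 + q_1) with the largest k >= 1 whose denominator stays <= 26; these approach x as k grows, and every other convergent or intermediate fraction in range is farther away.
Largest k: floor((26 - q_1)/q_2) = floor((26 - 2)/23) = 1.
That gives (1*80 + 7)/(1*23 + 2) = 87/25.
Compare the errors: |x - 80/23| = |167*23 - 80*48|/(48*23) = 1/1104, and |x - 87/25| = |167*25 - 87*48|/(48*25) = 1/1200.
Cross-multiplying, 1*1104 = 1104 < 1200 = 1*1200, so 1/1200 is smaller: the intermediate fraction 87/25 is closer to x than 80/23.

87/25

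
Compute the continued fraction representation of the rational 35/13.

[2; 1, 2, 4]

Run the Euclidean algorithm on 35 and 13; the successive quotients are the partial quotients a_0, a_1, ... (each step inverts the fractional part left over by the previous one):
  35 = 2*13 + 9, so a_0 = 2.
  13 = 1*9 + 4, so a_1 = 1.
  9 = 2*4 + 1, so a_2 = 2.
  4 = 4*1 + 0, so a_3 = 4.
The remainder reaches 0 after 4 divisions, so the expansion has 4 partial quotients, read off in order.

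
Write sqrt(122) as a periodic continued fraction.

Write x_i = (sqrt(122) + m_i)/d_i with (m_0, d_0) = (0, 1). a_0 = floor(sqrt(122)) = 11, since 11^2 = 121 <= 122 < 144 = 12^2.
Iterate m_{i+1} = d_i*a_i - m_i, d_{i+1} = (122 - m_{i+1}^2)/d_i, a_{i+1} = floor((a_0 + m_{i+1})/d_{i+1}):
  m_1 = 1*11 - 0 = 11, d_1 = (122 - 11^2)/1 = 1/1 = 1, a_1 = floor((11 + 11)/1) = 22.
  m_2 = 1*22 - 11 = 11, d_2 = (122 - 11^2)/1 = 1/1 = 1: (m_2, d_2) = (m_1, d_1) = (11, 1), so from here the quotient a_1 repeats; the period length is 1.
Hence the expansion of sqrt(122) is a_0 = 11 followed by the repeating block 22 (period 1).

[11; (22)]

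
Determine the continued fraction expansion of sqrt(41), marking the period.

Write x_i = (sqrt(41) + m_i)/d_i with (m_0, d_0) = (0, 1). a_0 = floor(sqrt(41)) = 6, since 6^2 = 36 <= 41 < 49 = 7^2.
Iterate m_{i+1} = d_i*a_i - m_i, d_{i+1} = (41 - m_{i+1}^2)/d_i, a_{i+1} = floor((a_0 + m_{i+1})/d_{i+1}):
  m_1 = 1*6 - 0 = 6, d_1 = (41 - 6^2)/1 = 5/1 = 5, a_1 = floor((6 + 6)/5) = 2.
  m_2 = 5*2 - 6 = 4, d_2 = (41 - 4^2)/5 = 25/5 = 5, a_2 = floor((6 + 4)/5) = 2.
  m_3 = 5*2 - 4 = 6, d_3 = (41 - 6^2)/5 = 5/5 = 1, a_3 = floor((6 + 6)/1) = 12.
  m_4 = 1*12 - 6 = 6, d_4 = (41 - 6^2)/1 = 5/1 = 5: (m_4, d_4) = (m_1, d_1) = (6, 5), so from here the quotients repeat a_1, ..., a_3; the period length is 3.
Hence the expansion of sqrt(41) is a_0 = 6 followed by the repeating block 2, 2, 12 (period 3).

[6; (2, 2, 12)]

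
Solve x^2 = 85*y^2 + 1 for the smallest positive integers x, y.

(x, y) = (285769, 30996)

First expand sqrt(85) as a continued fraction. With x_i = (sqrt(85) + m_i)/d_i and (m_0, d_0) = (0, 1): a_0 = floor(sqrt(85)) = 9, since 9^2 = 81 <= 85 < 100 = 10^2.
Iterate m_{i+1} = d_i*a_i - m_i, d_{i+1} = (85 - m_{i+1}^2)/d_i, a_{i+1} = floor((a_0 + m_{i+1})/d_{i+1}):
  m_1 = 1*9 - 0 = 9, d_1 = (85 - 9^2)/1 = 4/1 = 4, a_1 = floor((9 + 9)/4) = 4.
  m_2 = 4*4 - 9 = 7, d_2 = (85 - 7^2)/4 = 36/4 = 9, a_2 = floor((9 + 7)/9) = 1.
  m_3 = 9*1 - 7 = 2, d_3 = (85 - 2^2)/9 = 81/9 = 9, a_3 = floor((9 + 2)/9) = 1.
  m_4 = 9*1 - 2 = 7, d_4 = (85 - 7^2)/9 = 36/9 = 4, a_4 = floor((9 + 7)/4) = 4.
  m_5 = 4*4 - 7 = 9, d_5 = (85 - 9^2)/4 = 4/4 = 1, a_5 = floor((9 + 9)/1) = 18.
  m_6 = 1*18 - 9 = 9, d_6 = (85 - 9^2)/1 = 4/1 = 4: (m_6, d_6) = (m_1, d_1) = (9, 4), so from here the quotients repeat a_1, ..., a_5; the period length is 5.
So sqrt(85) = [9; (4, 1, 1, 4, 18)] with period length k = 5.
k is odd, so (p_{k-1}, q_{k-1}) only solves x^2 - 85y^2 = -1 and the fundamental solution of x^2 - 85y^2 = 1 is (p_{2k-1}, q_{2k-1}) = (p_9, q_9); compute convergents through index 9, running through the period twice.
Convergents (p_i = a_i*p_{i-1} + p_{i-2}, q_i = a_i*q_{i-1} + q_{i-2} with p_{-2}=0, p_{-1}=1, q_{-2}=1, q_{-1}=0):
  i=0: a_0=9, p_0 = 9*1 + 0 = 9, q_0 = 9*0 + 1 = 1.
  i=1: a_1=4, p_1 = 4*9 + 1 = 37, q_1 = 4*1 + 0 = 4.
  i=2: a_2=1, p_2 = 1*37 + 9 = 46, q_2 = 1*4 + 1 = 5.
  i=3: a_3=1, p_3 = 1*46 + 37 = 83, q_3 = 1*5 + 4 = 9.
  i=4: a_4=4, p_4 = 4*83 + 46 = 378, q_4 = 4*9 + 5 = 41.
  i=5: a_5=18, p_5 = 18*378 + 83 = 6887, q_5 = 18*41 + 9 = 747.
  i=6: a_6=4, p_6 = 4*6887 + 378 = 27926, q_6 = 4*747 + 41 = 3029.
  i=7: a_7=1, p_7 = 1*27926 + 6887 = 34813, q_7 = 1*3029 + 747 = 3776.
  i=8: a_8=1, p_8 = 1*34813 + 27926 = 62739, q_8 = 1*3776 + 3029 = 6805.
  i=9: a_9=4, p_9 = 4*62739 + 34813 = 285769, q_9 = 4*6805 + 3776 = 30996.
Indeed p_4^2 - 85*q_4^2 = 142884 - 142885 = -1, not +1.
Check: 285769^2 - 85*30996^2 = 81663921361 - 81663921360 = 1, so (x, y) = (285769, 30996) solves the equation, and by the theorem it is the least positive solution.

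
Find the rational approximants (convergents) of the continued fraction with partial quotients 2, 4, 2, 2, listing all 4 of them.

2/1, 9/4, 20/9, 49/22

Using the convergent recurrence p_i = a_i*p_{i-1} + p_{i-2}, q_i = a_i*q_{i-1} + q_{i-2} with p_{-2}=0, p_{-1}=1, q_{-2}=1, q_{-1}=0:
  i=0: a_0=2, p_0 = 2*1 + 0 = 2, q_0 = 2*0 + 1 = 1.
  i=1: a_1=4, p_1 = 4*2 + 1 = 9, q_1 = 4*1 + 0 = 4.
  i=2: a_2=2, p_2 = 2*9 + 2 = 20, q_2 = 2*4 + 1 = 9.
  i=3: a_3=2, p_3 = 2*20 + 9 = 49, q_3 = 2*9 + 4 = 22.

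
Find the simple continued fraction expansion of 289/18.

Run the Euclidean algorithm on 289 and 18; the successive quotients are the partial quotients a_0, a_1, ... (each step inverts the fractional part left over by the previous one):
  289 = 16*18 + 1, so a_0 = 16.
  18 = 18*1 + 0, so a_1 = 18.
The remainder reaches 0 after 2 divisions, so the expansion has 2 partial quotients, read off in order.

[16; 18]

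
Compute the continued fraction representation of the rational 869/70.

Run the Euclidean algorithm on 869 and 70; the successive quotients are the partial quotients a_0, a_1, ... (each step inverts the fractional part left over by the previous one):
  869 = 12*70 + 29, so a_0 = 12.
  70 = 2*29 + 12, so a_1 = 2.
  29 = 2*12 + 5, so a_2 = 2.
  12 = 2*5 + 2, so a_3 = 2.
  5 = 2*2 + 1, so a_4 = 2.
  2 = 2*1 + 0, so a_5 = 2.
The remainder reaches 0 after 6 divisions, so the expansion has 6 partial quotients, read off in order.

[12; 2, 2, 2, 2, 2]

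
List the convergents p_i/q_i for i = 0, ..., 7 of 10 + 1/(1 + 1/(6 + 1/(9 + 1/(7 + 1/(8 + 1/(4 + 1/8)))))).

Using the convergent recurrence p_i = a_i*p_{i-1} + p_{i-2}, q_i = a_i*q_{i-1} + q_{i-2} with p_{-2}=0, p_{-1}=1, q_{-2}=1, q_{-1}=0:
  i=0: a_0=10, p_0 = 10*1 + 0 = 10, q_0 = 10*0 + 1 = 1.
  i=1: a_1=1, p_1 = 1*10 + 1 = 11, q_1 = 1*1 + 0 = 1.
  i=2: a_2=6, p_2 = 6*11 + 10 = 76, q_2 = 6*1 + 1 = 7.
  i=3: a_3=9, p_3 = 9*76 + 11 = 695, q_3 = 9*7 + 1 = 64.
  i=4: a_4=7, p_4 = 7*695 + 76 = 4941, q_4 = 7*64 + 7 = 455.
  i=5: a_5=8, p_5 = 8*4941 + 695 = 40223, q_5 = 8*455 + 64 = 3704.
  i=6: a_6=4, p_6 = 4*40223 + 4941 = 165833, q_6 = 4*3704 + 455 = 15271.
  i=7: a_7=8, p_7 = 8*165833 + 40223 = 1366887, q_7 = 8*15271 + 3704 = 125872.

10/1, 11/1, 76/7, 695/64, 4941/455, 40223/3704, 165833/15271, 1366887/125872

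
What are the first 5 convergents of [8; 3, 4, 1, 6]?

Using the convergent recurrence p_i = a_i*p_{i-1} + p_{i-2}, q_i = a_i*q_{i-1} + q_{i-2} with p_{-2}=0, p_{-1}=1, q_{-2}=1, q_{-1}=0:
  i=0: a_0=8, p_0 = 8*1 + 0 = 8, q_0 = 8*0 + 1 = 1.
  i=1: a_1=3, p_1 = 3*8 + 1 = 25, q_1 = 3*1 + 0 = 3.
  i=2: a_2=4, p_2 = 4*25 + 8 = 108, q_2 = 4*3 + 1 = 13.
  i=3: a_3=1, p_3 = 1*108 + 25 = 133, q_3 = 1*13 + 3 = 16.
  i=4: a_4=6, p_4 = 6*133 + 108 = 906, q_4 = 6*16 + 13 = 109.

8/1, 25/3, 108/13, 133/16, 906/109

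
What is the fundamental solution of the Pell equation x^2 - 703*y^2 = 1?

(x, y) = (1159172, 43719)

First expand sqrt(703) as a continued fraction. With x_i = (sqrt(703) + m_i)/d_i and (m_0, d_0) = (0, 1): a_0 = floor(sqrt(703)) = 26, since 26^2 = 676 <= 703 < 729 = 27^2.
Iterate m_{i+1} = d_i*a_i - m_i, d_{i+1} = (703 - m_{i+1}^2)/d_i, a_{i+1} = floor((a_0 + m_{i+1})/d_{i+1}):
  m_1 = 1*26 - 0 = 26, d_1 = (703 - 26^2)/1 = 27/1 = 27, a_1 = floor((26 + 26)/27) = 1.
  m_2 = 27*1 - 26 = 1, d_2 = (703 - 1^2)/27 = 702/27 = 26, a_2 = floor((26 + 1)/26) = 1.
  m_3 = 26*1 - 1 = 25, d_3 = (703 - 25^2)/26 = 78/26 = 3, a_3 = floor((26 + 25)/3) = 17.
  m_4 = 3*17 - 25 = 26, d_4 = (703 - 26^2)/3 = 27/3 = 9, a_4 = floor((26 + 26)/9) = 5.
  m_5 = 9*5 - 26 = 19, d_5 = (703 - 19^2)/9 = 342/9 = 38, a_5 = floor((26 + 19)/38) = 1.
  m_6 = 38*1 - 19 = 19, d_6 = (703 - 19^2)/38 = 342/38 = 9, a_6 = floor((26 + 19)/9) = 5.
  m_7 = 9*5 - 19 = 26, d_7 = (703 - 26^2)/9 = 27/9 = 3, a_7 = floor((26 + 26)/3) = 17.
  m_8 = 3*17 - 26 = 25, d_8 = (703 - 25^2)/3 = 78/3 = 26, a_8 = floor((26 + 25)/26) = 1.
  m_9 = 26*1 - 25 = 1, d_9 = (703 - 1^2)/26 = 702/26 = 27, a_9 = floor((26 + 1)/27) = 1.
  m_10 = 27*1 - 1 = 26, d_10 = (703 - 26^2)/27 = 27/27 = 1, a_10 = floor((26 + 26)/1) = 52.
  m_11 = 1*52 - 26 = 26, d_11 = (703 - 26^2)/1 = 27/1 = 27: (m_11, d_11) = (m_1, d_1) = (26, 27), so from here the quotients repeat a_1, ..., a_10; the period length is 10.
So sqrt(703) = [26; (1, 1, 17, 5, 1, 5, 17, 1, 1, 52)] with period length k = 10.
k is even, so the fundamental solution of x^2 - 703y^2 = 1 is (p_{k-1}, q_{k-1}) = (p_9, q_9); compute convergents through index 9.
Convergents (p_i = a_i*p_{i-1} + p_{i-2}, q_i = a_i*q_{i-1} + q_{i-2} with p_{-2}=0, p_{-1}=1, q_{-2}=1, q_{-1}=0):
  i=0: a_0=26, p_0 = 26*1 + 0 = 26, q_0 = 26*0 + 1 = 1.
  i=1: a_1=1, p_1 = 1*26 + 1 = 27, q_1 = 1*1 + 0 = 1.
  i=2: a_2=1, p_2 = 1*27 + 26 = 53, q_2 = 1*1 + 1 = 2.
  i=3: a_3=17, p_3 = 17*53 + 27 = 928, q_3 = 17*2 + 1 = 35.
  i=4: a_4=5, p_4 = 5*928 + 53 = 4693, q_4 = 5*35 + 2 = 177.
  i=5: a_5=1, p_5 = 1*4693 + 928 = 5621, q_5 = 1*177 + 35 = 212.
  i=6: a_6=5, p_6 = 5*5621 + 4693 = 32798, q_6 = 5*212 + 177 = 1237.
  i=7: a_7=17, p_7 = 17*32798 + 5621 = 563187, q_7 = 17*1237 + 212 = 21241.
  i=8: a_8=1, p_8 = 1*563187 + 32798 = 595985, q_8 = 1*21241 + 1237 = 22478.
  i=9: a_9=1, p_9 = 1*595985 + 563187 = 1159172, q_9 = 1*22478 + 21241 = 43719.
Check: 1159172^2 - 703*43719^2 = 1343679725584 - 1343679725583 = 1, so (x, y) = (1159172, 43719) solves the equation, and by the theorem it is the least positive solution.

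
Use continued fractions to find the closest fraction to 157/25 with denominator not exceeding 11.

44/7

Expand x = 157/25 as a continued fraction with the Euclidean algorithm:
  157 = 6*25 + 7, so a_0 = 6.
  25 = 3*7 + 4, so a_1 = 3.
  7 = 1*4 + 3, so a_2 = 1.
  4 = 1*3 + 1, so a_3 = 1.
  3 = 3*1 + 0, so a_4 = 3.
so x = [6; 3, 1, 1, 3].
Convergents (p_i = a_i*p_{i-1} + p_{i-2}, q_i = a_i*q_{i-1} + q_{i-2} with p_{-2}=0, p_{-1}=1, q_{-2}=1, q_{-1}=0), until the denominator exceeds 11:
  i=0: a_0=6, p_0 = 6*1 + 0 = 6, q_0 = 6*0 + 1 = 1.
  i=1: a_1=3, p_1 = 3*6 + 1 = 19, q_1 = 3*1 + 0 = 3.
  i=2: a_2=1, p_2 = 1*19 + 6 = 25, q_2 = 1*3 + 1 = 4.
  i=3: a_3=1, p_3 = 1*25 + 19 = 44, q_3 = 1*4 + 3 = 7.
  i=4: a_4=3, p_4 = 3*44 + 25 = 157, q_4 = 3*7 + 4 = 25.
q_4 = 25 > 11, so the last convergent with denominator <= 11 is p_3/q_3 = 44/7.
The closest fraction with denominator <= 11 is either p_3/q_3 or the intermediate fraction (k*p_3 + p_2)/(k*q_3 + q_2) with the largest k >= 1 whose denominator stays <= 11; these approach x as k grows, and every other convergent or intermediate fraction in range is farther away.
Largest k: floor((11 - q_2)/q_3) = floor((11 - 4)/7) = 1.
That gives (1*44 + 25)/(1*7 + 4) = 69/11.
Compare the errors: |x - 44/7| = |157*7 - 44*25|/(25*7) = 1/175, and |x - 69/11| = |157*11 - 69*25|/(25*11) = 2/275.
Cross-multiplying, 1*275 = 275 < 350 = 2*175, so 1/175 is smaller: the convergent 44/7 is closer to x than 69/11.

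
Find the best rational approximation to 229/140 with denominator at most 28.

Expand x = 229/140 as a continued fraction with the Euclidean algorithm:
  229 = 1*140 + 89, so a_0 = 1.
  140 = 1*89 + 51, so a_1 = 1.
  89 = 1*51 + 38, so a_2 = 1.
  51 = 1*38 + 13, so a_3 = 1.
  38 = 2*13 + 12, so a_4 = 2.
  13 = 1*12 + 1, so a_5 = 1.
  12 = 12*1 + 0, so a_6 = 12.
so x = [1; 1, 1, 1, 2, 1, 12].
Convergents (p_i = a_i*p_{i-1} + p_{i-2}, q_i = a_i*q_{i-1} + q_{i-2} with p_{-2}=0, p_{-1}=1, q_{-2}=1, q_{-1}=0), until the denominator exceeds 28:
  i=0: a_0=1, p_0 = 1*1 + 0 = 1, q_0 = 1*0 + 1 = 1.
  i=1: a_1=1, p_1 = 1*1 + 1 = 2, q_1 = 1*1 + 0 = 1.
  i=2: a_2=1, p_2 = 1*2 + 1 = 3, q_2 = 1*1 + 1 = 2.
  i=3: a_3=1, p_3 = 1*3 + 2 = 5, q_3 = 1*2 + 1 = 3.
  i=4: a_4=2, p_4 = 2*5 + 3 = 13, q_4 = 2*3 + 2 = 8.
  i=5: a_5=1, p_5 = 1*13 + 5 = 18, q_5 = 1*8 + 3 = 11.
  i=6: a_6=12, p_6 = 12*18 + 13 = 229, q_6 = 12*11 + 8 = 140.
q_6 = 140 > 28, so the last convergent with denominator <= 28 is p_5/q_5 = 18/11.
The closest fraction with denominator <= 28 is either p_5/q_5 or the intermediate fraction (k*p_5 + p_4)/(k*q_5 + q_4) with the largest k >= 1 whose denominator stays <= 28; these approach x as k grows, and every other convergent or intermediate fraction in range is farther away.
Largest k: floor((28 - q_4)/q_5) = floor((28 - 8)/11) = 1.
That gives (1*18 + 13)/(1*11 + 8) = 31/19.
Compare the errors: |x - 18/11| = |229*11 - 18*140|/(140*11) = 1/1540, and |x - 31/19| = |229*19 - 31*140|/(140*19) = 11/2660.
Cross-multiplying, 1*2660 = 2660 < 16940 = 11*1540, so 1/1540 is smaller: the convergent 18/11 is closer to x than 31/19.

18/11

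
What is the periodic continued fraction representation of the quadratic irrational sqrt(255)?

[15; (1, 30)]

Write x_i = (sqrt(255) + m_i)/d_i with (m_0, d_0) = (0, 1). a_0 = floor(sqrt(255)) = 15, since 15^2 = 225 <= 255 < 256 = 16^2.
Iterate m_{i+1} = d_i*a_i - m_i, d_{i+1} = (255 - m_{i+1}^2)/d_i, a_{i+1} = floor((a_0 + m_{i+1})/d_{i+1}):
  m_1 = 1*15 - 0 = 15, d_1 = (255 - 15^2)/1 = 30/1 = 30, a_1 = floor((15 + 15)/30) = 1.
  m_2 = 30*1 - 15 = 15, d_2 = (255 - 15^2)/30 = 30/30 = 1, a_2 = floor((15 + 15)/1) = 30.
  m_3 = 1*30 - 15 = 15, d_3 = (255 - 15^2)/1 = 30/1 = 30: (m_3, d_3) = (m_1, d_1) = (15, 30), so from here the quotients repeat a_1, a_2; the period length is 2.
Hence the expansion of sqrt(255) is a_0 = 15 followed by the repeating block 1, 30 (period 2).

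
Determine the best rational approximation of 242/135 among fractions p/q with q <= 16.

25/14

Expand x = 242/135 as a continued fraction with the Euclidean algorithm:
  242 = 1*135 + 107, so a_0 = 1.
  135 = 1*107 + 28, so a_1 = 1.
  107 = 3*28 + 23, so a_2 = 3.
  28 = 1*23 + 5, so a_3 = 1.
  23 = 4*5 + 3, so a_4 = 4.
  5 = 1*3 + 2, so a_5 = 1.
  3 = 1*2 + 1, so a_6 = 1.
  2 = 2*1 + 0, so a_7 = 2.
so x = [1; 1, 3, 1, 4, 1, 1, 2].
Convergents (p_i = a_i*p_{i-1} + p_{i-2}, q_i = a_i*q_{i-1} + q_{i-2} with p_{-2}=0, p_{-1}=1, q_{-2}=1, q_{-1}=0), until the denominator exceeds 16:
  i=0: a_0=1, p_0 = 1*1 + 0 = 1, q_0 = 1*0 + 1 = 1.
  i=1: a_1=1, p_1 = 1*1 + 1 = 2, q_1 = 1*1 + 0 = 1.
  i=2: a_2=3, p_2 = 3*2 + 1 = 7, q_2 = 3*1 + 1 = 4.
  i=3: a_3=1, p_3 = 1*7 + 2 = 9, q_3 = 1*4 + 1 = 5.
  i=4: a_4=4, p_4 = 4*9 + 7 = 43, q_4 = 4*5 + 4 = 24.
q_4 = 24 > 16, so the last convergent with denominator <= 16 is p_3/q_3 = 9/5.
The closest fraction with denominator <= 16 is either p_3/q_3 or the intermediate fraction (k*p_3 + p_2)/(k*q_3 + q_2) with the largest k >= 1 whose denominator stays <= 16; these approach x as k grows, and every other convergent or intermediate fraction in range is farther away.
Largest k: floor((16 - q_2)/q_3) = floor((16 - 4)/5) = 2.
That gives (2*9 + 7)/(2*5 + 4) = 25/14.
Compare the errors: |x - 9/5| = |242*5 - 9*135|/(135*5) = 5/675, and |x - 25/14| = |242*14 - 25*135|/(135*14) = 13/1890.
Cross-multiplying, 13*675 = 8775 < 9450 = 5*1890, so 13/1890 is smaller: the intermediate fraction 25/14 is closer to x than 9/5.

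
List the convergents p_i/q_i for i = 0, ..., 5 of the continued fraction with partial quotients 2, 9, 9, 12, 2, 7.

Using the convergent recurrence p_i = a_i*p_{i-1} + p_{i-2}, q_i = a_i*q_{i-1} + q_{i-2} with p_{-2}=0, p_{-1}=1, q_{-2}=1, q_{-1}=0:
  i=0: a_0=2, p_0 = 2*1 + 0 = 2, q_0 = 2*0 + 1 = 1.
  i=1: a_1=9, p_1 = 9*2 + 1 = 19, q_1 = 9*1 + 0 = 9.
  i=2: a_2=9, p_2 = 9*19 + 2 = 173, q_2 = 9*9 + 1 = 82.
  i=3: a_3=12, p_3 = 12*173 + 19 = 2095, q_3 = 12*82 + 9 = 993.
  i=4: a_4=2, p_4 = 2*2095 + 173 = 4363, q_4 = 2*993 + 82 = 2068.
  i=5: a_5=7, p_5 = 7*4363 + 2095 = 32636, q_5 = 7*2068 + 993 = 15469.

2/1, 19/9, 173/82, 2095/993, 4363/2068, 32636/15469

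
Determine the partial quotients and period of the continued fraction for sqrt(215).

[14; (1, 1, 1, 28)]

Write x_i = (sqrt(215) + m_i)/d_i with (m_0, d_0) = (0, 1). a_0 = floor(sqrt(215)) = 14, since 14^2 = 196 <= 215 < 225 = 15^2.
Iterate m_{i+1} = d_i*a_i - m_i, d_{i+1} = (215 - m_{i+1}^2)/d_i, a_{i+1} = floor((a_0 + m_{i+1})/d_{i+1}):
  m_1 = 1*14 - 0 = 14, d_1 = (215 - 14^2)/1 = 19/1 = 19, a_1 = floor((14 + 14)/19) = 1.
  m_2 = 19*1 - 14 = 5, d_2 = (215 - 5^2)/19 = 190/19 = 10, a_2 = floor((14 + 5)/10) = 1.
  m_3 = 10*1 - 5 = 5, d_3 = (215 - 5^2)/10 = 190/10 = 19, a_3 = floor((14 + 5)/19) = 1.
  m_4 = 19*1 - 5 = 14, d_4 = (215 - 14^2)/19 = 19/19 = 1, a_4 = floor((14 + 14)/1) = 28.
  m_5 = 1*28 - 14 = 14, d_5 = (215 - 14^2)/1 = 19/1 = 19: (m_5, d_5) = (m_1, d_1) = (14, 19), so from here the quotients repeat a_1, ..., a_4; the period length is 4.
Hence the expansion of sqrt(215) is a_0 = 14 followed by the repeating block 1, 1, 1, 28 (period 4).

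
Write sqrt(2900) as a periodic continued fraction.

[53; (1, 5, 1, 2, 1, 5, 1, 106)]

Write x_i = (sqrt(2900) + m_i)/d_i with (m_0, d_0) = (0, 1). a_0 = floor(sqrt(2900)) = 53, since 53^2 = 2809 <= 2900 < 2916 = 54^2.
Iterate m_{i+1} = d_i*a_i - m_i, d_{i+1} = (2900 - m_{i+1}^2)/d_i, a_{i+1} = floor((a_0 + m_{i+1})/d_{i+1}):
  m_1 = 1*53 - 0 = 53, d_1 = (2900 - 53^2)/1 = 91/1 = 91, a_1 = floor((53 + 53)/91) = 1.
  m_2 = 91*1 - 53 = 38, d_2 = (2900 - 38^2)/91 = 1456/91 = 16, a_2 = floor((53 + 38)/16) = 5.
  m_3 = 16*5 - 38 = 42, d_3 = (2900 - 42^2)/16 = 1136/16 = 71, a_3 = floor((53 + 42)/71) = 1.
  m_4 = 71*1 - 42 = 29, d_4 = (2900 - 29^2)/71 = 2059/71 = 29, a_4 = floor((53 + 29)/29) = 2.
  m_5 = 29*2 - 29 = 29, d_5 = (2900 - 29^2)/29 = 2059/29 = 71, a_5 = floor((53 + 29)/71) = 1.
  m_6 = 71*1 - 29 = 42, d_6 = (2900 - 42^2)/71 = 1136/71 = 16, a_6 = floor((53 + 42)/16) = 5.
  m_7 = 16*5 - 42 = 38, d_7 = (2900 - 38^2)/16 = 1456/16 = 91, a_7 = floor((53 + 38)/91) = 1.
  m_8 = 91*1 - 38 = 53, d_8 = (2900 - 53^2)/91 = 91/91 = 1, a_8 = floor((53 + 53)/1) = 106.
  m_9 = 1*106 - 53 = 53, d_9 = (2900 - 53^2)/1 = 91/1 = 91: (m_9, d_9) = (m_1, d_1) = (53, 91), so from here the quotients repeat a_1, ..., a_8; the period length is 8.
Hence the expansion of sqrt(2900) is a_0 = 53 followed by the repeating block 1, 5, 1, 2, 1, 5, 1, 106 (period 8).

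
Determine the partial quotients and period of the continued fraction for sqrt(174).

[13; (5, 4, 5, 26)]

Write x_i = (sqrt(174) + m_i)/d_i with (m_0, d_0) = (0, 1). a_0 = floor(sqrt(174)) = 13, since 13^2 = 169 <= 174 < 196 = 14^2.
Iterate m_{i+1} = d_i*a_i - m_i, d_{i+1} = (174 - m_{i+1}^2)/d_i, a_{i+1} = floor((a_0 + m_{i+1})/d_{i+1}):
  m_1 = 1*13 - 0 = 13, d_1 = (174 - 13^2)/1 = 5/1 = 5, a_1 = floor((13 + 13)/5) = 5.
  m_2 = 5*5 - 13 = 12, d_2 = (174 - 12^2)/5 = 30/5 = 6, a_2 = floor((13 + 12)/6) = 4.
  m_3 = 6*4 - 12 = 12, d_3 = (174 - 12^2)/6 = 30/6 = 5, a_3 = floor((13 + 12)/5) = 5.
  m_4 = 5*5 - 12 = 13, d_4 = (174 - 13^2)/5 = 5/5 = 1, a_4 = floor((13 + 13)/1) = 26.
  m_5 = 1*26 - 13 = 13, d_5 = (174 - 13^2)/1 = 5/1 = 5: (m_5, d_5) = (m_1, d_1) = (13, 5), so from here the quotients repeat a_1, ..., a_4; the period length is 4.
Hence the expansion of sqrt(174) is a_0 = 13 followed by the repeating block 5, 4, 5, 26 (period 4).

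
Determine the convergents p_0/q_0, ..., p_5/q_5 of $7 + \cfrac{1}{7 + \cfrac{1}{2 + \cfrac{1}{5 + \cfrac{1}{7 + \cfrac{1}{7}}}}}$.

Using the convergent recurrence p_i = a_i*p_{i-1} + p_{i-2}, q_i = a_i*q_{i-1} + q_{i-2} with p_{-2}=0, p_{-1}=1, q_{-2}=1, q_{-1}=0:
  i=0: a_0=7, p_0 = 7*1 + 0 = 7, q_0 = 7*0 + 1 = 1.
  i=1: a_1=7, p_1 = 7*7 + 1 = 50, q_1 = 7*1 + 0 = 7.
  i=2: a_2=2, p_2 = 2*50 + 7 = 107, q_2 = 2*7 + 1 = 15.
  i=3: a_3=5, p_3 = 5*107 + 50 = 585, q_3 = 5*15 + 7 = 82.
  i=4: a_4=7, p_4 = 7*585 + 107 = 4202, q_4 = 7*82 + 15 = 589.
  i=5: a_5=7, p_5 = 7*4202 + 585 = 29999, q_5 = 7*589 + 82 = 4205.

7/1, 50/7, 107/15, 585/82, 4202/589, 29999/4205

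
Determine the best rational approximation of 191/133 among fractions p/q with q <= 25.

33/23

Expand x = 191/133 as a continued fraction with the Euclidean algorithm:
  191 = 1*133 + 58, so a_0 = 1.
  133 = 2*58 + 17, so a_1 = 2.
  58 = 3*17 + 7, so a_2 = 3.
  17 = 2*7 + 3, so a_3 = 2.
  7 = 2*3 + 1, so a_4 = 2.
  3 = 3*1 + 0, so a_5 = 3.
so x = [1; 2, 3, 2, 2, 3].
Convergents (p_i = a_i*p_{i-1} + p_{i-2}, q_i = a_i*q_{i-1} + q_{i-2} with p_{-2}=0, p_{-1}=1, q_{-2}=1, q_{-1}=0), until the denominator exceeds 25:
  i=0: a_0=1, p_0 = 1*1 + 0 = 1, q_0 = 1*0 + 1 = 1.
  i=1: a_1=2, p_1 = 2*1 + 1 = 3, q_1 = 2*1 + 0 = 2.
  i=2: a_2=3, p_2 = 3*3 + 1 = 10, q_2 = 3*2 + 1 = 7.
  i=3: a_3=2, p_3 = 2*10 + 3 = 23, q_3 = 2*7 + 2 = 16.
  i=4: a_4=2, p_4 = 2*23 + 10 = 56, q_4 = 2*16 + 7 = 39.
q_4 = 39 > 25, so the last convergent with denominator <= 25 is p_3/q_3 = 23/16.
The closest fraction with denominator <= 25 is either p_3/q_3 or the intermediate fraction (k*p_3 + p_2)/(k*q_3 + q_2) with the largest k >= 1 whose denominator stays <= 25; these approach x as k grows, and every other convergent or intermediate fraction in range is farther away.
Largest k: floor((25 - q_2)/q_3) = floor((25 - 7)/16) = 1.
That gives (1*23 + 10)/(1*16 + 7) = 33/23.
Compare the errors: |x - 23/16| = |191*16 - 23*133|/(133*16) = 3/2128, and |x - 33/23| = |191*23 - 33*133|/(133*23) = 4/3059.
Cross-multiplying, 4*2128 = 8512 < 9177 = 3*3059, so 4/3059 is smaller: the intermediate fraction 33/23 is closer to x than 23/16.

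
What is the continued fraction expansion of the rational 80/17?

Run the Euclidean algorithm on 80 and 17; the successive quotients are the partial quotients a_0, a_1, ... (each step inverts the fractional part left over by the previous one):
  80 = 4*17 + 12, so a_0 = 4.
  17 = 1*12 + 5, so a_1 = 1.
  12 = 2*5 + 2, so a_2 = 2.
  5 = 2*2 + 1, so a_3 = 2.
  2 = 2*1 + 0, so a_4 = 2.
The remainder reaches 0 after 5 divisions, so the expansion has 5 partial quotients, read off in order.

[4; 1, 2, 2, 2]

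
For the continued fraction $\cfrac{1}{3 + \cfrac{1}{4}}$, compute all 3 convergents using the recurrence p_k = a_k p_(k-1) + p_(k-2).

Using the convergent recurrence p_i = a_i*p_{i-1} + p_{i-2}, q_i = a_i*q_{i-1} + q_{i-2} with p_{-2}=0, p_{-1}=1, q_{-2}=1, q_{-1}=0:
  i=0: a_0=0, p_0 = 0*1 + 0 = 0, q_0 = 0*0 + 1 = 1.
  i=1: a_1=3, p_1 = 3*0 + 1 = 1, q_1 = 3*1 + 0 = 3.
  i=2: a_2=4, p_2 = 4*1 + 0 = 4, q_2 = 4*3 + 1 = 13.

0/1, 1/3, 4/13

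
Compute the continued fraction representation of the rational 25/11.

[2; 3, 1, 2]

Run the Euclidean algorithm on 25 and 11; the successive quotients are the partial quotients a_0, a_1, ... (each step inverts the fractional part left over by the previous one):
  25 = 2*11 + 3, so a_0 = 2.
  11 = 3*3 + 2, so a_1 = 3.
  3 = 1*2 + 1, so a_2 = 1.
  2 = 2*1 + 0, so a_3 = 2.
The remainder reaches 0 after 4 divisions, so the expansion has 4 partial quotients, read off in order.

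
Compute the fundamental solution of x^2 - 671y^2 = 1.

(x, y) = (58620, 2263)

First expand sqrt(671) as a continued fraction. With x_i = (sqrt(671) + m_i)/d_i and (m_0, d_0) = (0, 1): a_0 = floor(sqrt(671)) = 25, since 25^2 = 625 <= 671 < 676 = 26^2.
Iterate m_{i+1} = d_i*a_i - m_i, d_{i+1} = (671 - m_{i+1}^2)/d_i, a_{i+1} = floor((a_0 + m_{i+1})/d_{i+1}):
  m_1 = 1*25 - 0 = 25, d_1 = (671 - 25^2)/1 = 46/1 = 46, a_1 = floor((25 + 25)/46) = 1.
  m_2 = 46*1 - 25 = 21, d_2 = (671 - 21^2)/46 = 230/46 = 5, a_2 = floor((25 + 21)/5) = 9.
  m_3 = 5*9 - 21 = 24, d_3 = (671 - 24^2)/5 = 95/5 = 19, a_3 = floor((25 + 24)/19) = 2.
  m_4 = 19*2 - 24 = 14, d_4 = (671 - 14^2)/19 = 475/19 = 25, a_4 = floor((25 + 14)/25) = 1.
  m_5 = 25*1 - 14 = 11, d_5 = (671 - 11^2)/25 = 550/25 = 22, a_5 = floor((25 + 11)/22) = 1.
  m_6 = 22*1 - 11 = 11, d_6 = (671 - 11^2)/22 = 550/22 = 25, a_6 = floor((25 + 11)/25) = 1.
  m_7 = 25*1 - 11 = 14, d_7 = (671 - 14^2)/25 = 475/25 = 19, a_7 = floor((25 + 14)/19) = 2.
  m_8 = 19*2 - 14 = 24, d_8 = (671 - 24^2)/19 = 95/19 = 5, a_8 = floor((25 + 24)/5) = 9.
  m_9 = 5*9 - 24 = 21, d_9 = (671 - 21^2)/5 = 230/5 = 46, a_9 = floor((25 + 21)/46) = 1.
  m_10 = 46*1 - 21 = 25, d_10 = (671 - 25^2)/46 = 46/46 = 1, a_10 = floor((25 + 25)/1) = 50.
  m_11 = 1*50 - 25 = 25, d_11 = (671 - 25^2)/1 = 46/1 = 46: (m_11, d_11) = (m_1, d_1) = (25, 46), so from here the quotients repeat a_1, ..., a_10; the period length is 10.
So sqrt(671) = [25; (1, 9, 2, 1, 1, 1, 2, 9, 1, 50)] with period length k = 10.
k is even, so the fundamental solution of x^2 - 671y^2 = 1 is (p_{k-1}, q_{k-1}) = (p_9, q_9); compute convergents through index 9.
Convergents (p_i = a_i*p_{i-1} + p_{i-2}, q_i = a_i*q_{i-1} + q_{i-2} with p_{-2}=0, p_{-1}=1, q_{-2}=1, q_{-1}=0):
  i=0: a_0=25, p_0 = 25*1 + 0 = 25, q_0 = 25*0 + 1 = 1.
  i=1: a_1=1, p_1 = 1*25 + 1 = 26, q_1 = 1*1 + 0 = 1.
  i=2: a_2=9, p_2 = 9*26 + 25 = 259, q_2 = 9*1 + 1 = 10.
  i=3: a_3=2, p_3 = 2*259 + 26 = 544, q_3 = 2*10 + 1 = 21.
  i=4: a_4=1, p_4 = 1*544 + 259 = 803, q_4 = 1*21 + 10 = 31.
  i=5: a_5=1, p_5 = 1*803 + 544 = 1347, q_5 = 1*31 + 21 = 52.
  i=6: a_6=1, p_6 = 1*1347 + 803 = 2150, q_6 = 1*52 + 31 = 83.
  i=7: a_7=2, p_7 = 2*2150 + 1347 = 5647, q_7 = 2*83 + 52 = 218.
  i=8: a_8=9, p_8 = 9*5647 + 2150 = 52973, q_8 = 9*218 + 83 = 2045.
  i=9: a_9=1, p_9 = 1*52973 + 5647 = 58620, q_9 = 1*2045 + 218 = 2263.
Check: 58620^2 - 671*2263^2 = 3436304400 - 3436304399 = 1, so (x, y) = (58620, 2263) solves the equation, and by the theorem it is the least positive solution.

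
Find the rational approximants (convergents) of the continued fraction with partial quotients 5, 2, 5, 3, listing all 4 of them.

Using the convergent recurrence p_i = a_i*p_{i-1} + p_{i-2}, q_i = a_i*q_{i-1} + q_{i-2} with p_{-2}=0, p_{-1}=1, q_{-2}=1, q_{-1}=0:
  i=0: a_0=5, p_0 = 5*1 + 0 = 5, q_0 = 5*0 + 1 = 1.
  i=1: a_1=2, p_1 = 2*5 + 1 = 11, q_1 = 2*1 + 0 = 2.
  i=2: a_2=5, p_2 = 5*11 + 5 = 60, q_2 = 5*2 + 1 = 11.
  i=3: a_3=3, p_3 = 3*60 + 11 = 191, q_3 = 3*11 + 2 = 35.

5/1, 11/2, 60/11, 191/35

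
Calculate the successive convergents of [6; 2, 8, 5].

6/1, 13/2, 110/17, 563/87

Using the convergent recurrence p_i = a_i*p_{i-1} + p_{i-2}, q_i = a_i*q_{i-1} + q_{i-2} with p_{-2}=0, p_{-1}=1, q_{-2}=1, q_{-1}=0:
  i=0: a_0=6, p_0 = 6*1 + 0 = 6, q_0 = 6*0 + 1 = 1.
  i=1: a_1=2, p_1 = 2*6 + 1 = 13, q_1 = 2*1 + 0 = 2.
  i=2: a_2=8, p_2 = 8*13 + 6 = 110, q_2 = 8*2 + 1 = 17.
  i=3: a_3=5, p_3 = 5*110 + 13 = 563, q_3 = 5*17 + 2 = 87.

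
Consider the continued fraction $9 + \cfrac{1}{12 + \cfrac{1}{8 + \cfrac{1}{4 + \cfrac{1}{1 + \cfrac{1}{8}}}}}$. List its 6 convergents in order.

9/1, 109/12, 881/97, 3633/400, 4514/497, 39745/4376

Using the convergent recurrence p_i = a_i*p_{i-1} + p_{i-2}, q_i = a_i*q_{i-1} + q_{i-2} with p_{-2}=0, p_{-1}=1, q_{-2}=1, q_{-1}=0:
  i=0: a_0=9, p_0 = 9*1 + 0 = 9, q_0 = 9*0 + 1 = 1.
  i=1: a_1=12, p_1 = 12*9 + 1 = 109, q_1 = 12*1 + 0 = 12.
  i=2: a_2=8, p_2 = 8*109 + 9 = 881, q_2 = 8*12 + 1 = 97.
  i=3: a_3=4, p_3 = 4*881 + 109 = 3633, q_3 = 4*97 + 12 = 400.
  i=4: a_4=1, p_4 = 1*3633 + 881 = 4514, q_4 = 1*400 + 97 = 497.
  i=5: a_5=8, p_5 = 8*4514 + 3633 = 39745, q_5 = 8*497 + 400 = 4376.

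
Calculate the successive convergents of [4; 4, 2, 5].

Using the convergent recurrence p_i = a_i*p_{i-1} + p_{i-2}, q_i = a_i*q_{i-1} + q_{i-2} with p_{-2}=0, p_{-1}=1, q_{-2}=1, q_{-1}=0:
  i=0: a_0=4, p_0 = 4*1 + 0 = 4, q_0 = 4*0 + 1 = 1.
  i=1: a_1=4, p_1 = 4*4 + 1 = 17, q_1 = 4*1 + 0 = 4.
  i=2: a_2=2, p_2 = 2*17 + 4 = 38, q_2 = 2*4 + 1 = 9.
  i=3: a_3=5, p_3 = 5*38 + 17 = 207, q_3 = 5*9 + 4 = 49.

4/1, 17/4, 38/9, 207/49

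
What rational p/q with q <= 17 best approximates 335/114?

47/16

Expand x = 335/114 as a continued fraction with the Euclidean algorithm:
  335 = 2*114 + 107, so a_0 = 2.
  114 = 1*107 + 7, so a_1 = 1.
  107 = 15*7 + 2, so a_2 = 15.
  7 = 3*2 + 1, so a_3 = 3.
  2 = 2*1 + 0, so a_4 = 2.
so x = [2; 1, 15, 3, 2].
Convergents (p_i = a_i*p_{i-1} + p_{i-2}, q_i = a_i*q_{i-1} + q_{i-2} with p_{-2}=0, p_{-1}=1, q_{-2}=1, q_{-1}=0), until the denominator exceeds 17:
  i=0: a_0=2, p_0 = 2*1 + 0 = 2, q_0 = 2*0 + 1 = 1.
  i=1: a_1=1, p_1 = 1*2 + 1 = 3, q_1 = 1*1 + 0 = 1.
  i=2: a_2=15, p_2 = 15*3 + 2 = 47, q_2 = 15*1 + 1 = 16.
  i=3: a_3=3, p_3 = 3*47 + 3 = 144, q_3 = 3*16 + 1 = 49.
q_3 = 49 > 17, so the last convergent with denominator <= 17 is p_2/q_2 = 47/16.
The closest fraction with denominator <= 17 is either p_2/q_2 or the intermediate fraction (k*p_2 + p_1)/(k*q_2 + q_1) with the largest k >= 1 whose denominator stays <= 17; these approach x as k grows, and every other convergent or intermediate fraction in range is farther away.
Largest k: floor((17 - q_1)/q_2) = floor((17 - 1)/16) = 1.
That gives (1*47 + 3)/(1*16 + 1) = 50/17.
Compare the errors: |x - 47/16| = |335*16 - 47*114|/(114*16) = 2/1824, and |x - 50/17| = |335*17 - 50*114|/(114*17) = 5/1938.
Cross-multiplying, 2*1938 = 3876 < 9120 = 5*1824, so 2/1824 is smaller: the convergent 47/16 is closer to x than 50/17.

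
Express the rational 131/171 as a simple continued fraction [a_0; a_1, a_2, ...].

Run the Euclidean algorithm on 131 and 171; the successive quotients are the partial quotients a_0, a_1, ... (each step inverts the fractional part left over by the previous one):
  131 = 0*171 + 131, so a_0 = 0.
  171 = 1*131 + 40, so a_1 = 1.
  131 = 3*40 + 11, so a_2 = 3.
  40 = 3*11 + 7, so a_3 = 3.
  11 = 1*7 + 4, so a_4 = 1.
  7 = 1*4 + 3, so a_5 = 1.
  4 = 1*3 + 1, so a_6 = 1.
  3 = 3*1 + 0, so a_7 = 3.
The remainder reaches 0 after 8 divisions, so the expansion has 8 partial quotients, read off in order.

[0; 1, 3, 3, 1, 1, 1, 3]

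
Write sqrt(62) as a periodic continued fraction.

Write x_i = (sqrt(62) + m_i)/d_i with (m_0, d_0) = (0, 1). a_0 = floor(sqrt(62)) = 7, since 7^2 = 49 <= 62 < 64 = 8^2.
Iterate m_{i+1} = d_i*a_i - m_i, d_{i+1} = (62 - m_{i+1}^2)/d_i, a_{i+1} = floor((a_0 + m_{i+1})/d_{i+1}):
  m_1 = 1*7 - 0 = 7, d_1 = (62 - 7^2)/1 = 13/1 = 13, a_1 = floor((7 + 7)/13) = 1.
  m_2 = 13*1 - 7 = 6, d_2 = (62 - 6^2)/13 = 26/13 = 2, a_2 = floor((7 + 6)/2) = 6.
  m_3 = 2*6 - 6 = 6, d_3 = (62 - 6^2)/2 = 26/2 = 13, a_3 = floor((7 + 6)/13) = 1.
  m_4 = 13*1 - 6 = 7, d_4 = (62 - 7^2)/13 = 13/13 = 1, a_4 = floor((7 + 7)/1) = 14.
  m_5 = 1*14 - 7 = 7, d_5 = (62 - 7^2)/1 = 13/1 = 13: (m_5, d_5) = (m_1, d_1) = (7, 13), so from here the quotients repeat a_1, ..., a_4; the period length is 4.
Hence the expansion of sqrt(62) is a_0 = 7 followed by the repeating block 1, 6, 1, 14 (period 4).

[7; (1, 6, 1, 14)]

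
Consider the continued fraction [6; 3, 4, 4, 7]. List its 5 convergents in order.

Using the convergent recurrence p_i = a_i*p_{i-1} + p_{i-2}, q_i = a_i*q_{i-1} + q_{i-2} with p_{-2}=0, p_{-1}=1, q_{-2}=1, q_{-1}=0:
  i=0: a_0=6, p_0 = 6*1 + 0 = 6, q_0 = 6*0 + 1 = 1.
  i=1: a_1=3, p_1 = 3*6 + 1 = 19, q_1 = 3*1 + 0 = 3.
  i=2: a_2=4, p_2 = 4*19 + 6 = 82, q_2 = 4*3 + 1 = 13.
  i=3: a_3=4, p_3 = 4*82 + 19 = 347, q_3 = 4*13 + 3 = 55.
  i=4: a_4=7, p_4 = 7*347 + 82 = 2511, q_4 = 7*55 + 13 = 398.

6/1, 19/3, 82/13, 347/55, 2511/398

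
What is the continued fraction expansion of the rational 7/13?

Run the Euclidean algorithm on 7 and 13; the successive quotients are the partial quotients a_0, a_1, ... (each step inverts the fractional part left over by the previous one):
  7 = 0*13 + 7, so a_0 = 0.
  13 = 1*7 + 6, so a_1 = 1.
  7 = 1*6 + 1, so a_2 = 1.
  6 = 6*1 + 0, so a_3 = 6.
The remainder reaches 0 after 4 divisions, so the expansion has 4 partial quotients, read off in order.

[0; 1, 1, 6]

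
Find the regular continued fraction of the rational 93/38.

[2; 2, 4, 4]

Run the Euclidean algorithm on 93 and 38; the successive quotients are the partial quotients a_0, a_1, ... (each step inverts the fractional part left over by the previous one):
  93 = 2*38 + 17, so a_0 = 2.
  38 = 2*17 + 4, so a_1 = 2.
  17 = 4*4 + 1, so a_2 = 4.
  4 = 4*1 + 0, so a_3 = 4.
The remainder reaches 0 after 4 divisions, so the expansion has 4 partial quotients, read off in order.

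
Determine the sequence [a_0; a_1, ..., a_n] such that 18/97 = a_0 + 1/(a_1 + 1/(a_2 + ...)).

Run the Euclidean algorithm on 18 and 97; the successive quotients are the partial quotients a_0, a_1, ... (each step inverts the fractional part left over by the previous one):
  18 = 0*97 + 18, so a_0 = 0.
  97 = 5*18 + 7, so a_1 = 5.
  18 = 2*7 + 4, so a_2 = 2.
  7 = 1*4 + 3, so a_3 = 1.
  4 = 1*3 + 1, so a_4 = 1.
  3 = 3*1 + 0, so a_5 = 3.
The remainder reaches 0 after 6 divisions, so the expansion has 6 partial quotients, read off in order.

[0; 5, 2, 1, 1, 3]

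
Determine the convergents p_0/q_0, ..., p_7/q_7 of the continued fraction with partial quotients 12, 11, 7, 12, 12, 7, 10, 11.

Using the convergent recurrence p_i = a_i*p_{i-1} + p_{i-2}, q_i = a_i*q_{i-1} + q_{i-2} with p_{-2}=0, p_{-1}=1, q_{-2}=1, q_{-1}=0:
  i=0: a_0=12, p_0 = 12*1 + 0 = 12, q_0 = 12*0 + 1 = 1.
  i=1: a_1=11, p_1 = 11*12 + 1 = 133, q_1 = 11*1 + 0 = 11.
  i=2: a_2=7, p_2 = 7*133 + 12 = 943, q_2 = 7*11 + 1 = 78.
  i=3: a_3=12, p_3 = 12*943 + 133 = 11449, q_3 = 12*78 + 11 = 947.
  i=4: a_4=12, p_4 = 12*11449 + 943 = 138331, q_4 = 12*947 + 78 = 11442.
  i=5: a_5=7, p_5 = 7*138331 + 11449 = 979766, q_5 = 7*11442 + 947 = 81041.
  i=6: a_6=10, p_6 = 10*979766 + 138331 = 9935991, q_6 = 10*81041 + 11442 = 821852.
  i=7: a_7=11, p_7 = 11*9935991 + 979766 = 110275667, q_7 = 11*821852 + 81041 = 9121413.

12/1, 133/11, 943/78, 11449/947, 138331/11442, 979766/81041, 9935991/821852, 110275667/9121413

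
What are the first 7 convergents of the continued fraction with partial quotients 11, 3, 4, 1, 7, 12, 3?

11/1, 34/3, 147/13, 181/16, 1414/125, 17149/1516, 52861/4673

Using the convergent recurrence p_i = a_i*p_{i-1} + p_{i-2}, q_i = a_i*q_{i-1} + q_{i-2} with p_{-2}=0, p_{-1}=1, q_{-2}=1, q_{-1}=0:
  i=0: a_0=11, p_0 = 11*1 + 0 = 11, q_0 = 11*0 + 1 = 1.
  i=1: a_1=3, p_1 = 3*11 + 1 = 34, q_1 = 3*1 + 0 = 3.
  i=2: a_2=4, p_2 = 4*34 + 11 = 147, q_2 = 4*3 + 1 = 13.
  i=3: a_3=1, p_3 = 1*147 + 34 = 181, q_3 = 1*13 + 3 = 16.
  i=4: a_4=7, p_4 = 7*181 + 147 = 1414, q_4 = 7*16 + 13 = 125.
  i=5: a_5=12, p_5 = 12*1414 + 181 = 17149, q_5 = 12*125 + 16 = 1516.
  i=6: a_6=3, p_6 = 3*17149 + 1414 = 52861, q_6 = 3*1516 + 125 = 4673.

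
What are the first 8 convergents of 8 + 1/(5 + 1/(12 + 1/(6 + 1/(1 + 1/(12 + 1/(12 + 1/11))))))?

8/1, 41/5, 500/61, 3041/371, 3541/432, 45533/5555, 549937/67092, 6094840/743567

Using the convergent recurrence p_i = a_i*p_{i-1} + p_{i-2}, q_i = a_i*q_{i-1} + q_{i-2} with p_{-2}=0, p_{-1}=1, q_{-2}=1, q_{-1}=0:
  i=0: a_0=8, p_0 = 8*1 + 0 = 8, q_0 = 8*0 + 1 = 1.
  i=1: a_1=5, p_1 = 5*8 + 1 = 41, q_1 = 5*1 + 0 = 5.
  i=2: a_2=12, p_2 = 12*41 + 8 = 500, q_2 = 12*5 + 1 = 61.
  i=3: a_3=6, p_3 = 6*500 + 41 = 3041, q_3 = 6*61 + 5 = 371.
  i=4: a_4=1, p_4 = 1*3041 + 500 = 3541, q_4 = 1*371 + 61 = 432.
  i=5: a_5=12, p_5 = 12*3541 + 3041 = 45533, q_5 = 12*432 + 371 = 5555.
  i=6: a_6=12, p_6 = 12*45533 + 3541 = 549937, q_6 = 12*5555 + 432 = 67092.
  i=7: a_7=11, p_7 = 11*549937 + 45533 = 6094840, q_7 = 11*67092 + 5555 = 743567.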